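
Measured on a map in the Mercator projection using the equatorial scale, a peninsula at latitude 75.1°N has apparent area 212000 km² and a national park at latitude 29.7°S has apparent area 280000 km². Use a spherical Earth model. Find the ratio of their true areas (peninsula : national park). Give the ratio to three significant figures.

On Mercator the areal scale is sec²φ, so true area = apparent × cos²φ.
True area of peninsula: 212000 × cos²(75.1°) = 212000 × 0.06612 = 14020 km².
True area of national park: 280000 × cos²(29.7°) = 280000 × 0.7545 = 211300 km².
Ratio = 14020 / 211300 ≈ 0.0663.

0.0663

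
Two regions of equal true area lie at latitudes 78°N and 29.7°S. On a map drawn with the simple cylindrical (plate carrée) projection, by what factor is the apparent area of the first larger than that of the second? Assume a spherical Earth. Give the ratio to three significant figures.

For the equirectangular projection with φ₀ = 0 (plate carrée), h = 1 along meridians and k = sec φ along parallels.
Areal scale at 78°: h·k = 1.000 × 4.810 = 4.810.
Areal scale at 29.7°: h·k = 1.000 × 1.151 = 1.151.
Ratio = 4.810/1.151 ≈ 4.18.

4.18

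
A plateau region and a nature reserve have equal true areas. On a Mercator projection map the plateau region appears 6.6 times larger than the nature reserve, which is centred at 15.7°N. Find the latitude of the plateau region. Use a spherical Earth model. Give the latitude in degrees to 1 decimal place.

On Mercator, (apparent₁)/(apparent₂) = sec²φ₁ / sec²φ₂ when true areas are equal.
cos²φ₂ / cos²φ₁ = 6.6  ⇒  cos φ₁ = cos 15.7° / √6.6 = 0.9627/2.569 = 0.3747.
φ₁ = arccos(0.3747) ≈ 68.0°.

68.0°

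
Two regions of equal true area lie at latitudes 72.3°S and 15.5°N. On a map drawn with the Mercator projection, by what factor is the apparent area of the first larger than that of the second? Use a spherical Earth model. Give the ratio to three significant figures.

On Mercator, area is exaggerated by sec²φ = 1/cos²φ.
At 72.3°: sec²(72.3°) = 1/0.3040² = 10.82.
At 15.5°: sec²(15.5°) = 1/0.9636² = 1.077.
Ratio = 10.82/1.077 = cos²(15.5°)/cos²(72.3°) ≈ 10.0.

10.0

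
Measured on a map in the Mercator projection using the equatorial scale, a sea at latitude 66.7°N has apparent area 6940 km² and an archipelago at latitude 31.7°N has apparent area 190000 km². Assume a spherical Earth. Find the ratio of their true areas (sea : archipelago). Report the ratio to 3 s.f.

0.00789

Since Mercator area scale is 1/cos²φ, the true area equals the apparent area multiplied by cos²φ.
True area of sea: 6940 × cos²(66.7°) = 6940 × 0.1565 = 1086 km².
True area of archipelago: 190000 × cos²(31.7°) = 190000 × 0.7239 = 137500 km².
Ratio = 1086 / 137500 ≈ 0.00789.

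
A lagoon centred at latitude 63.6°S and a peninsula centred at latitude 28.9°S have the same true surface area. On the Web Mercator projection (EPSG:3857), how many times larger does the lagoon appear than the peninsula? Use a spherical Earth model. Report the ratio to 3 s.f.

3.88

Mercator is conformal with k = sec φ, so areal scale = k² = sec²φ.
At 63.6°: sec²(63.6°) = 1/0.4446² = 5.058.
At 28.9°: sec²(28.9°) = 1/0.8755² = 1.305.
Ratio = 5.058/1.305 = cos²(28.9°)/cos²(63.6°) ≈ 3.88.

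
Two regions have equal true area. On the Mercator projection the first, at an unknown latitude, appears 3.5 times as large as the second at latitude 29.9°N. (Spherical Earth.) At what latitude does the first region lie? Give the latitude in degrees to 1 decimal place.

Mercator areal scale is sec²φ, so apparent-area ratio = sec²φ₁ / sec²φ₂ = cos²φ₂ / cos²φ₁.
cos²φ₂ / cos²φ₁ = 3.5  ⇒  cos φ₁ = cos 29.9° / √3.5 = 0.8669/1.871 = 0.4634.
φ₁ = arccos(0.4634) ≈ 62.4°.

62.4°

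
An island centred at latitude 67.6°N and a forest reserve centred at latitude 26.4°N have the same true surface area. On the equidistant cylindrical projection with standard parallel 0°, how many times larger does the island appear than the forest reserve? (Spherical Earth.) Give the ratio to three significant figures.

Plate carrée maps x = Rλ, y = Rφ. The meridian scale is h = 1 and the parallel scale is k = 1/cos φ = sec φ.
Areal scale at 67.6°: h·k = 1.000 × 2.624 = 2.624.
Areal scale at 26.4°: h·k = 1.000 × 1.116 = 1.116.
Ratio = 2.624/1.116 ≈ 2.35.

2.35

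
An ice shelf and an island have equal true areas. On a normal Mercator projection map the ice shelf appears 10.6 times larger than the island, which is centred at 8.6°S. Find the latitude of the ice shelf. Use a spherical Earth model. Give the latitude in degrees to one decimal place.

On Mercator, (apparent₁)/(apparent₂) = sec²φ₁ / sec²φ₂ when true areas are equal.
cos²φ₂ / cos²φ₁ = 10.6  ⇒  cos φ₁ = cos 8.6° / √10.6 = 0.9888/3.256 = 0.3037.
φ₁ = arccos(0.3037) ≈ 72.3°.

72.3°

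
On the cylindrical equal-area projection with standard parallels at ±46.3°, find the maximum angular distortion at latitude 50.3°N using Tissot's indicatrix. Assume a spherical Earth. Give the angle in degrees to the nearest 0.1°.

9.0°

For cylindrical equal-area with standard parallel φ₀, h = cos φ / cos φ₀ and k = cos φ₀ / cos φ, so h·k = 1.
At 50.3°: h = 0.9246, k = 1.082; principal scales a = 1.082, b = 0.9246.
sin(ω/2) = (a − b)/(a + b) = 0.1570/2.006 = 0.07827, so ω = 2 arcsin(0.07827) ≈ 9.0°.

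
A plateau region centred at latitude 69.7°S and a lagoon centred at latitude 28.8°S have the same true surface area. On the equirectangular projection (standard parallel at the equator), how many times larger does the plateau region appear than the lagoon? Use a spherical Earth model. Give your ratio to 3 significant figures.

2.53

For the equirectangular projection with φ₀ = 0 (plate carrée), h = 1 along meridians and k = sec φ along parallels.
Areal scale at 69.7°: h·k = 1.000 × 2.882 = 2.882.
Areal scale at 28.8°: h·k = 1.000 × 1.141 = 1.141.
Ratio = 2.882/1.141 ≈ 2.53.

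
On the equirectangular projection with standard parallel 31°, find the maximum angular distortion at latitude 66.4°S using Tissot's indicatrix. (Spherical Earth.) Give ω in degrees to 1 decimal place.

In the equirectangular projection with standard parallel φ₀ = 31° (x = Rλ cos φ₀, y = Rφ), meridians are true-scale (h = 1) and the parallel scale is k = cos φ₀ / cos φ.
At 66.4°: h = 1.000, k = 2.141; principal scales a = 2.141, b = 1.000.
sin(ω/2) = (a − b)/(a + b) = 1.141/3.141 = 0.3633, so ω = 2 arcsin(0.3633) ≈ 42.6°.

42.6°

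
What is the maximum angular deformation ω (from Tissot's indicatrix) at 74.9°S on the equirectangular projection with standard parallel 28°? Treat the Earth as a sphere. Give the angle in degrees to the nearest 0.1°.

In the equirectangular projection with standard parallel φ₀ = 28° (x = Rλ cos φ₀, y = Rφ), meridians are true-scale (h = 1) and the parallel scale is k = cos φ₀ / cos φ.
At 74.9°: h = 1.000, k = 3.389; principal scales a = 3.389, b = 1.000.
sin(ω/2) = (a − b)/(a + b) = 2.389/4.389 = 0.5444, so ω = 2 arcsin(0.5444) ≈ 66.0°.

66.0°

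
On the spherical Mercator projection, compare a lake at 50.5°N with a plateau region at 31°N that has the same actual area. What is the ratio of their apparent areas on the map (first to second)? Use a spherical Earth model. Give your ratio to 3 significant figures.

1.82

Mercator is conformal with k = sec φ, so areal scale = k² = sec²φ.
At 50.5°: sec²(50.5°) = 1/0.6361² = 2.472.
At 31°: sec²(31°) = 1/0.8572² = 1.361.
Ratio = 2.472/1.361 = cos²(31°)/cos²(50.5°) ≈ 1.82.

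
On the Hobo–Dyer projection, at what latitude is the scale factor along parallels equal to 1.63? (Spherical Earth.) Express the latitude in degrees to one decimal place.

Hobo–Dyer is a cylindrical equal-area projection with standard parallels at ±37.5°. A cylindrical equal-area projection with standard parallel φ₀ has meridian scale h = cos φ / cos φ₀ and parallel scale k = cos φ₀ / cos φ (so areas are preserved, h·k = 1).
k = cos φ₀ / cos φ = 1.63  ⇒  cos φ = cos 37.5° / 1.63 = 0.4867.
φ = arccos(0.4867) ≈ 60.9°.

60.9°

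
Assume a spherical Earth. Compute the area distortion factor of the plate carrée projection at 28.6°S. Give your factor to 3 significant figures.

Plate carrée maps x = Rλ, y = Rφ. The meridian scale is h = 1 and the parallel scale is k = 1/cos φ = sec φ.
Areal scale = h·k = 1 × sec φ; at 28.6°, h = 1.000, k = 1.139, so h·k = 1.139.

1.14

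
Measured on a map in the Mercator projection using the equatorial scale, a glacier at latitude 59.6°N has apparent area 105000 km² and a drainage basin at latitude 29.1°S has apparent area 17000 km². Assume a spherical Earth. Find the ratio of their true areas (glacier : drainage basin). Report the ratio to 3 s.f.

On Mercator the areal scale is sec²φ, so true area = apparent × cos²φ.
True area of glacier: 105000 × cos²(59.6°) = 105000 × 0.2561 = 26890 km².
True area of drainage basin: 17000 × cos²(29.1°) = 17000 × 0.7635 = 12980 km².
Ratio = 26890 / 12980 ≈ 2.07.

2.07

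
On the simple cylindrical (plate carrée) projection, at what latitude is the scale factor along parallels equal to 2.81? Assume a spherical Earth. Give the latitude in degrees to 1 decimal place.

Plate carrée: h = 1, k = sec φ along parallels.
sec φ = 2.81  ⇒  cos φ = 0.3559  ⇒  φ ≈ 69.2°.

69.2°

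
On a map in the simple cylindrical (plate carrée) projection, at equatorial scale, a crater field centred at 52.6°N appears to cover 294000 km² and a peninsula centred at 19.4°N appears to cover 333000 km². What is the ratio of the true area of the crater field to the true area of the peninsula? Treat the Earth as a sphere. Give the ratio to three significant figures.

0.569

Plate carrée has h = 1 and k = sec φ, giving areal scale sec φ; true area = (apparent area) · cos φ.
True area of crater field: 294000 × cos(52.6°) = 294000 × 0.6074 = 178600 km².
True area of peninsula: 333000 × cos(19.4°) = 333000 × 0.9432 = 314100 km².
Ratio = 178600 / 314100 ≈ 0.569.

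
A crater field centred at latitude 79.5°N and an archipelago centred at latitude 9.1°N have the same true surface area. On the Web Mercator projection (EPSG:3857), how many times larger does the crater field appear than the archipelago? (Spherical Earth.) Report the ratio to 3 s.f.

On Mercator, area is exaggerated by sec²φ = 1/cos²φ.
At 79.5°: sec²(79.5°) = 1/0.1822² = 30.11.
At 9.1°: sec²(9.1°) = 1/0.9874² = 1.026.
Ratio = 30.11/1.026 = cos²(9.1°)/cos²(79.5°) ≈ 29.4.

29.4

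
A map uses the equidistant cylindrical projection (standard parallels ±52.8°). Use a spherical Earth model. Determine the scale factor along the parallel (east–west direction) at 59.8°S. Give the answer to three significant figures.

The equidistant cylindrical projection with φ₀ = 52.8° has h = 1 (meridians true) and k = cos φ₀ / cos φ along parallels.
k = cos 52.8° / cos 59.8° = 0.6046/0.5030 = 1.202.

1.20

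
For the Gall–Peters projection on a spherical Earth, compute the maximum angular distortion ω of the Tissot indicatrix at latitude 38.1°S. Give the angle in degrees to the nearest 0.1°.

12.2°

Gall–Peters is a cylindrical equal-area projection with standard parallels at ±45°. For cylindrical equal-area with standard parallel φ₀, h = cos φ / cos φ₀ and k = cos φ₀ / cos φ, so h·k = 1.
At 38.1°: h = 1.113, k = 0.8986; principal scales a = 1.113, b = 0.8986.
sin(ω/2) = (a − b)/(a + b) = 0.2143/2.011 = 0.1066, so ω = 2 arcsin(0.1066) ≈ 12.2°.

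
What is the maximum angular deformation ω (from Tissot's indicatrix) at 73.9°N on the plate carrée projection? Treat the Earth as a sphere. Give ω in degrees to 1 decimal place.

68.9°

For the equirectangular projection with φ₀ = 0 (plate carrée), h = 1 along meridians and k = sec φ along parallels.
At 73.9°: h = 1.000, k = 3.606; principal scales a = 3.606, b = 1.000.
sin(ω/2) = (a − b)/(a + b) = 2.606/4.606 = 0.5658, so ω = 2 arcsin(0.5658) ≈ 68.9°.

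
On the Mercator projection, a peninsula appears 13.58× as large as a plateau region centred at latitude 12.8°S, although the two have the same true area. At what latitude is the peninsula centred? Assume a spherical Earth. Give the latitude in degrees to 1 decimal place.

74.7°

On Mercator, (apparent₁)/(apparent₂) = sec²φ₁ / sec²φ₂ when true areas are equal.
cos²φ₂ / cos²φ₁ = 13.58  ⇒  cos φ₁ = cos 12.8° / √13.58 = 0.9751/3.685 = 0.2646.
φ₁ = arccos(0.2646) ≈ 74.7°.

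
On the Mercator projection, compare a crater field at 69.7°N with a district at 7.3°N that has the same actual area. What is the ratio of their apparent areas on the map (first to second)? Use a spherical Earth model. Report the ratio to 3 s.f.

8.17

On Mercator, area is exaggerated by sec²φ = 1/cos²φ.
At 69.7°: sec²(69.7°) = 1/0.3469² = 8.308.
At 7.3°: sec²(7.3°) = 1/0.9919² = 1.016.
Ratio = 8.308/1.016 = cos²(7.3°)/cos²(69.7°) ≈ 8.17.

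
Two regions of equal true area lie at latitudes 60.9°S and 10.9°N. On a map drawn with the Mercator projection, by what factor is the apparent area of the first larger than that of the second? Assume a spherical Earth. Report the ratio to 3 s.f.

Mercator is conformal with k = sec φ, so areal scale = k² = sec²φ.
At 60.9°: sec²(60.9°) = 1/0.4863² = 4.228.
At 10.9°: sec²(10.9°) = 1/0.9820² = 1.037.
Ratio = 4.228/1.037 = cos²(10.9°)/cos²(60.9°) ≈ 4.08.

4.08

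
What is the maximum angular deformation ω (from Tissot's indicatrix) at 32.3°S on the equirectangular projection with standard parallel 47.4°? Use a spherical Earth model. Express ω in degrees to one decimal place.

12.7°

In the equirectangular projection with standard parallel φ₀ = 47.4° (x = Rλ cos φ₀, y = Rφ), meridians are true-scale (h = 1) and the parallel scale is k = cos φ₀ / cos φ.
At 32.3°: h = 1.000, k = 0.8008; principal scales a = 1.000, b = 0.8008.
sin(ω/2) = (a − b)/(a + b) = 0.1992/1.801 = 0.1106, so ω = 2 arcsin(0.1106) ≈ 12.7°.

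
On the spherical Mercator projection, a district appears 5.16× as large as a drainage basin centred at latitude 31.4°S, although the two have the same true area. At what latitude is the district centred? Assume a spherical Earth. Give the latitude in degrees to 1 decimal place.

Mercator areal scale is sec²φ, so apparent-area ratio = sec²φ₁ / sec²φ₂ = cos²φ₂ / cos²φ₁.
cos²φ₂ / cos²φ₁ = 5.16  ⇒  cos φ₁ = cos 31.4° / √5.16 = 0.8536/2.272 = 0.3758.
φ₁ = arccos(0.3758) ≈ 67.9°.

67.9°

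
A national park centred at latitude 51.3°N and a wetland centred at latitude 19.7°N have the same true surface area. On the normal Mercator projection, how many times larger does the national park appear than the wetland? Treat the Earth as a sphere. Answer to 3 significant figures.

Mercator is conformal with k = sec φ, so areal scale = k² = sec²φ.
At 51.3°: sec²(51.3°) = 1/0.6252² = 2.558.
At 19.7°: sec²(19.7°) = 1/0.9415² = 1.128.
Ratio = 2.558/1.128 = cos²(19.7°)/cos²(51.3°) ≈ 2.27.

2.27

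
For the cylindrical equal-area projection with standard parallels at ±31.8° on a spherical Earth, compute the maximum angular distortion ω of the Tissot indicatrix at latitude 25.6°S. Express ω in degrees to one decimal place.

6.8°

A cylindrical equal-area projection with standard parallel φ₀ has meridian scale h = cos φ / cos φ₀ and parallel scale k = cos φ₀ / cos φ (so areas are preserved, h·k = 1).
At 25.6°: h = 1.061, k = 0.9424; principal scales a = 1.061, b = 0.9424.
sin(ω/2) = (a − b)/(a + b) = 0.1187/2.004 = 0.05925, so ω = 2 arcsin(0.05925) ≈ 6.8°.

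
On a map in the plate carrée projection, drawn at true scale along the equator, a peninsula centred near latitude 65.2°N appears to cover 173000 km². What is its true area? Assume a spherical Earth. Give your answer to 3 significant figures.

For the equirectangular projection with φ₀ = 0 (plate carrée), h = 1 along meridians and k = sec φ along parallels.
Areal scale = h·k = 1 × sec φ; at 65.2°, h = 1.000, k = 2.384, so h·k = 2.384.
True area = apparent / (areal scale) = 173000 / 2.384 ≈ 72600 km².

72600 km²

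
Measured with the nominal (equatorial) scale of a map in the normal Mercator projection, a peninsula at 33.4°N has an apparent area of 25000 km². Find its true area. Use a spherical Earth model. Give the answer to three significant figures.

The Mercator projection is conformal; its linear scale factor is the same in every direction and equals sec φ = 1/cos φ.
Areal scale = k² = sec²φ = 1/cos²(33.4°) = 1/0.8348² = 1.435.
True area = apparent / (areal scale) = 25000 / 1.435 ≈ 17400 km².

17400 km²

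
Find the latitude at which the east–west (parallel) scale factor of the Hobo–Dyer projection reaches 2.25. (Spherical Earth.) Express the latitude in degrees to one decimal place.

69.4°

Hobo–Dyer is a cylindrical equal-area projection with standard parallels at ±37.5°. A cylindrical equal-area projection with standard parallel φ₀ has meridian scale h = cos φ / cos φ₀ and parallel scale k = cos φ₀ / cos φ (so areas are preserved, h·k = 1).
k = cos φ₀ / cos φ = 2.25  ⇒  cos φ = cos 37.5° / 2.25 = 0.3526.
φ = arccos(0.3526) ≈ 69.4°.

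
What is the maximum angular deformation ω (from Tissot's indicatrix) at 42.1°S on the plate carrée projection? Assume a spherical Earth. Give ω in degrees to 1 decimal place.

17.0°

In the plate carrée (x = Rλ, y = Rφ), meridians are true-scale (h = 1) and parallels are stretched by k = sec φ.
At 42.1°: h = 1.000, k = 1.348; principal scales a = 1.348, b = 1.000.
sin(ω/2) = (a − b)/(a + b) = 0.3478/2.348 = 0.1481, so ω = 2 arcsin(0.1481) ≈ 17.0°.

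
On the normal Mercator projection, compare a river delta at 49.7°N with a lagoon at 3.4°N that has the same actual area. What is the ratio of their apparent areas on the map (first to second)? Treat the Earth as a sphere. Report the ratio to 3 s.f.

2.38

Mercator is conformal with k = sec φ, so areal scale = k² = sec²φ.
At 49.7°: sec²(49.7°) = 1/0.6468² = 2.390.
At 3.4°: sec²(3.4°) = 1/0.9982² = 1.004.
Ratio = 2.390/1.004 = cos²(3.4°)/cos²(49.7°) ≈ 2.38.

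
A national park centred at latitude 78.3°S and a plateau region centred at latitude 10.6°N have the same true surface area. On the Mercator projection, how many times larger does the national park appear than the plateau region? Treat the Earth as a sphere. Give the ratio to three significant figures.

23.5

Mercator is conformal with k = sec φ, so areal scale = k² = sec²φ.
At 78.3°: sec²(78.3°) = 1/0.2028² = 24.32.
At 10.6°: sec²(10.6°) = 1/0.9829² = 1.035.
Ratio = 24.32/1.035 = cos²(10.6°)/cos²(78.3°) ≈ 23.5.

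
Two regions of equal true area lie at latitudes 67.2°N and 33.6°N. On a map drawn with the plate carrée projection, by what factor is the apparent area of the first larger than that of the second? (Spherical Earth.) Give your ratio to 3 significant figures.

2.15

In the plate carrée (x = Rλ, y = Rφ), meridians are true-scale (h = 1) and parallels are stretched by k = sec φ.
Areal scale at 67.2°: h·k = 1.000 × 2.581 = 2.581.
Areal scale at 33.6°: h·k = 1.000 × 1.201 = 1.201.
Ratio = 2.581/1.201 ≈ 2.15.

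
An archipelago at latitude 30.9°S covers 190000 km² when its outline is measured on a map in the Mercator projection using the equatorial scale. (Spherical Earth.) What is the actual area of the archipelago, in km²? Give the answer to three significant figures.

The Mercator projection is conformal; its linear scale factor is the same in every direction and equals sec φ = 1/cos φ.
Areal scale = k² = sec²φ = 1/cos²(30.9°) = 1/0.8581² = 1.358.
True area = apparent / (areal scale) = 190000 / 1.358 ≈ 140000 km².

140000 km²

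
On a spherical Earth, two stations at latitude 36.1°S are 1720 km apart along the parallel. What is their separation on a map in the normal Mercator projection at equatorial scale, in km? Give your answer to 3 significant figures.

The Mercator projection is conformal; its linear scale factor is the same in every direction and equals sec φ = 1/cos φ.
Along the parallel, k = sec 36.1° = 1/0.8080 = 1.238.
Map distance = 1720 × 1.238 ≈ 2130 km.

2130 km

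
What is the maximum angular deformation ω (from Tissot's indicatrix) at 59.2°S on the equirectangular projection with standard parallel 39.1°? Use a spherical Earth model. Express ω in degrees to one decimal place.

23.7°

The equidistant cylindrical projection with φ₀ = 39.1° has h = 1 (meridians true) and k = cos φ₀ / cos φ along parallels.
At 59.2°: h = 1.000, k = 1.516; principal scales a = 1.516, b = 1.000.
sin(ω/2) = (a − b)/(a + b) = 0.5156/2.516 = 0.2050, so ω = 2 arcsin(0.2050) ≈ 23.7°.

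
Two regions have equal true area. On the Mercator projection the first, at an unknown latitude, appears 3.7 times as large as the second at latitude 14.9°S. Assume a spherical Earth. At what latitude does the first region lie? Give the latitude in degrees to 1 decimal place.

On Mercator, (apparent₁)/(apparent₂) = sec²φ₁ / sec²φ₂ when true areas are equal.
cos²φ₂ / cos²φ₁ = 3.7  ⇒  cos φ₁ = cos 14.9° / √3.7 = 0.9664/1.924 = 0.5024.
φ₁ = arccos(0.5024) ≈ 59.8°.

59.8°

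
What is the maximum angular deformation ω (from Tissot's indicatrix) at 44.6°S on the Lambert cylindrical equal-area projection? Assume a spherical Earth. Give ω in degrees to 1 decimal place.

The Lambert cylindrical equal-area projection is the cylindrical equal-area projection with its standard parallel at the equator (φ₀ = 0). For cylindrical equal-area with standard parallel φ₀, h = cos φ / cos φ₀ and k = cos φ₀ / cos φ, so h·k = 1.
At 44.6°: h = 0.7120, k = 1.404; principal scales a = 1.404, b = 0.7120.
sin(ω/2) = (a − b)/(a + b) = 0.6924/2.116 = 0.3272, so ω = 2 arcsin(0.3272) ≈ 38.2°.

38.2°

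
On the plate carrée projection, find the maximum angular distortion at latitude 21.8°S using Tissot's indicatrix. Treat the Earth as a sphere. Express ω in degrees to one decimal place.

4.3°

In the plate carrée (x = Rλ, y = Rφ), meridians are true-scale (h = 1) and parallels are stretched by k = sec φ.
At 21.8°: h = 1.000, k = 1.077; principal scales a = 1.077, b = 1.000.
sin(ω/2) = (a − b)/(a + b) = 0.07702/2.077 = 0.03708, so ω = 2 arcsin(0.03708) ≈ 4.3°.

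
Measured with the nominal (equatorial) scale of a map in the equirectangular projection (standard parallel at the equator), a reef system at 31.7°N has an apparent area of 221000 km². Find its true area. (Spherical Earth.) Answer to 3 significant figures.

188000 km²

In the plate carrée (x = Rλ, y = Rφ), meridians are true-scale (h = 1) and parallels are stretched by k = sec φ.
Areal scale = h·k = 1 × sec φ; at 31.7°, h = 1.000, k = 1.175, so h·k = 1.175.
True area = apparent / (areal scale) = 221000 / 1.175 ≈ 188000 km².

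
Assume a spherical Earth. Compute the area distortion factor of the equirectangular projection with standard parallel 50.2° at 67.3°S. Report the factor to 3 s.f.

In the equirectangular projection with standard parallel φ₀ = 50.2° (x = Rλ cos φ₀, y = Rφ), meridians are true-scale (h = 1) and the parallel scale is k = cos φ₀ / cos φ.
Areal scale = h·k = 1 × cos φ₀ / cos φ; at 67.3°, h = 1.000, k = 1.659, so h·k = 1.659.

1.66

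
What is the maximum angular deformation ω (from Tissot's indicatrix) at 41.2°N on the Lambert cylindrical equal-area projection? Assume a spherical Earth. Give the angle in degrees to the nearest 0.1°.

The Lambert cylindrical equal-area projection is the cylindrical equal-area projection with its standard parallel at the equator (φ₀ = 0). Cylindrical equal-area (φ₀ = 0°): h = cos φ / cos 0° along meridians, k = cos 0° / cos φ along parallels; h·k = 1.
At 41.2°: h = 0.7524, k = 1.329; principal scales a = 1.329, b = 0.7524.
sin(ω/2) = (a − b)/(a + b) = 0.5766/2.081 = 0.2770, so ω = 2 arcsin(0.2770) ≈ 32.2°.

32.2°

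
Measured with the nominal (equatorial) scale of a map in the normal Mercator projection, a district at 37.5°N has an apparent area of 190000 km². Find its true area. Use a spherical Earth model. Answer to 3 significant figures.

Mercator is conformal, so the point scale is isotropic: h = k = sec φ = 1/cos φ.
Areal scale = k² = sec²φ = 1/cos²(37.5°) = 1/0.7934² = 1.589.
True area = apparent / (areal scale) = 190000 / 1.589 ≈ 120000 km².

120000 km²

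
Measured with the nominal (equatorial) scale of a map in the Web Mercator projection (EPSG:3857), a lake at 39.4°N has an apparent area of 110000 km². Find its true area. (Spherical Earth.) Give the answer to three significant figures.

For Mercator, h = k = sec φ (a conformal cylindrical projection has a single point scale, 1/cos φ).
Areal scale = k² = sec²φ = 1/cos²(39.4°) = 1/0.7727² = 1.675.
True area = apparent / (areal scale) = 110000 / 1.675 ≈ 65700 km².

65700 km²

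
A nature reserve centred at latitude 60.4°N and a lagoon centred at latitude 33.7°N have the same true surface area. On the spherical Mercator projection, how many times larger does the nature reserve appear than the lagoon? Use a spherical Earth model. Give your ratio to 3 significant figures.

Mercator is conformal with k = sec φ, so areal scale = k² = sec²φ.
At 60.4°: sec²(60.4°) = 1/0.4939² = 4.099.
At 33.7°: sec²(33.7°) = 1/0.8320² = 1.445.
Ratio = 4.099/1.445 = cos²(33.7°)/cos²(60.4°) ≈ 2.84.

2.84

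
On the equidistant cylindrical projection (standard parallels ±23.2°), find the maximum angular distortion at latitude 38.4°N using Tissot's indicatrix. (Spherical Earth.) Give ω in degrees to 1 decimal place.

In the equirectangular projection with standard parallel φ₀ = 23.2° (x = Rλ cos φ₀, y = Rφ), meridians are true-scale (h = 1) and the parallel scale is k = cos φ₀ / cos φ.
At 38.4°: h = 1.000, k = 1.173; principal scales a = 1.173, b = 1.000.
sin(ω/2) = (a − b)/(a + b) = 0.1728/2.173 = 0.07954, so ω = 2 arcsin(0.07954) ≈ 9.1°.

9.1°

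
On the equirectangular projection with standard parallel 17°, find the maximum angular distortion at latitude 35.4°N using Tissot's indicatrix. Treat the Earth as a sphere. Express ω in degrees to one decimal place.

With standard parallel φ₀ = 17°, the equirectangular projection gives x = Rλ cos φ₀, y = Rφ, so h = 1 and k = cos 17° / cos φ.
At 35.4°: h = 1.000, k = 1.173; principal scales a = 1.173, b = 1.000.
sin(ω/2) = (a − b)/(a + b) = 0.1732/2.173 = 0.07970, so ω = 2 arcsin(0.07970) ≈ 9.1°.

9.1°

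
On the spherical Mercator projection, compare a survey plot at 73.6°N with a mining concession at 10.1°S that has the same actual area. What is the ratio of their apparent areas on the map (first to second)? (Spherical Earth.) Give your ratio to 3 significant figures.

12.2

On Mercator, area is exaggerated by sec²φ = 1/cos²φ.
At 73.6°: sec²(73.6°) = 1/0.2823² = 12.54.
At 10.1°: sec²(10.1°) = 1/0.9845² = 1.032.
Ratio = 12.54/1.032 = cos²(10.1°)/cos²(73.6°) ≈ 12.2.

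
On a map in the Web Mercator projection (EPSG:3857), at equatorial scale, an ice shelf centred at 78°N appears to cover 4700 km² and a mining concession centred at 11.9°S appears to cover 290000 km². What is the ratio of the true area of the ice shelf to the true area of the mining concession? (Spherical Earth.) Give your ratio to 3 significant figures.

0.000732

On Mercator the areal scale is sec²φ, so true area = apparent × cos²φ.
True area of ice shelf: 4700 × cos²(78°) = 4700 × 0.04323 = 203.2 km².
True area of mining concession: 290000 × cos²(11.9°) = 290000 × 0.9575 = 277700 km².
Ratio = 203.2 / 277700 ≈ 0.000732.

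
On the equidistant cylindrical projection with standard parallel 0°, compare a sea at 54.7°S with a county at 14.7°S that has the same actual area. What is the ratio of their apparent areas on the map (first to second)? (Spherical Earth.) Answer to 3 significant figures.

For the equirectangular projection with φ₀ = 0 (plate carrée), h = 1 along meridians and k = sec φ along parallels.
Areal scale at 54.7°: h·k = 1.000 × 1.731 = 1.731.
Areal scale at 14.7°: h·k = 1.000 × 1.034 = 1.034.
Ratio = 1.731/1.034 ≈ 1.67.

1.67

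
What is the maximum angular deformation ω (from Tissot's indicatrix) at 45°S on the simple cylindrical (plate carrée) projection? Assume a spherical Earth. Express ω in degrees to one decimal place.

Plate carrée maps x = Rλ, y = Rφ. The meridian scale is h = 1 and the parallel scale is k = 1/cos φ = sec φ.
At 45°: h = 1.000, k = 1.414; principal scales a = 1.414, b = 1.000.
sin(ω/2) = (a − b)/(a + b) = 0.4142/2.414 = 0.1716, so ω = 2 arcsin(0.1716) ≈ 19.8°.

19.8°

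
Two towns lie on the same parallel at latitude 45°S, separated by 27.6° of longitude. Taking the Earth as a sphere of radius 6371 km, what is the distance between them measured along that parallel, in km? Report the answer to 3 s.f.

Arc length along a parallel = R cos φ · Δλ (with Δλ in radians).
= 6371 × cos 45° × (27.6° × π/180) = 6371 × 0.7071 × 0.4817 ≈ 2170 km.

2170 km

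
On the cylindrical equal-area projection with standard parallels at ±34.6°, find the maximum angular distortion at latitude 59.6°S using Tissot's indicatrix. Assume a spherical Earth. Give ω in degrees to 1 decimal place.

53.7°

A cylindrical equal-area projection with standard parallel φ₀ has meridian scale h = cos φ / cos φ₀ and parallel scale k = cos φ₀ / cos φ (so areas are preserved, h·k = 1).
At 59.6°: h = 0.6148, k = 1.627; principal scales a = 1.627, b = 0.6148.
sin(ω/2) = (a − b)/(a + b) = 1.012/2.241 = 0.4514, so ω = 2 arcsin(0.4514) ≈ 53.7°.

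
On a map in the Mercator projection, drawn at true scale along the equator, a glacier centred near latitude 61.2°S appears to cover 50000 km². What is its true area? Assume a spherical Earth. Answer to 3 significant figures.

For Mercator, h = k = sec φ (a conformal cylindrical projection has a single point scale, 1/cos φ).
Areal scale = k² = sec²φ = 1/cos²(61.2°) = 1/0.4818² = 4.309.
True area = apparent / (areal scale) = 50000 / 4.309 ≈ 11600 km².

11600 km²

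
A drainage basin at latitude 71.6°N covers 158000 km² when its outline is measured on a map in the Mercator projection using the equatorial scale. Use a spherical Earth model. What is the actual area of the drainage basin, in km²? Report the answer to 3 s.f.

15700 km²

For Mercator, h = k = sec φ (a conformal cylindrical projection has a single point scale, 1/cos φ).
Areal scale = k² = sec²φ = 1/cos²(71.6°) = 1/0.3156² = 10.04.
True area = apparent / (areal scale) = 158000 / 10.04 ≈ 15700 km².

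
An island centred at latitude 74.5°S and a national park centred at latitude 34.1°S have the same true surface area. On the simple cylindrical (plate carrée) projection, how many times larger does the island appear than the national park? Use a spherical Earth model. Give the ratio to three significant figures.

In the plate carrée (x = Rλ, y = Rφ), meridians are true-scale (h = 1) and parallels are stretched by k = sec φ.
Areal scale at 74.5°: h·k = 1.000 × 3.742 = 3.742.
Areal scale at 34.1°: h·k = 1.000 × 1.208 = 1.208.
Ratio = 3.742/1.208 ≈ 3.10.

3.10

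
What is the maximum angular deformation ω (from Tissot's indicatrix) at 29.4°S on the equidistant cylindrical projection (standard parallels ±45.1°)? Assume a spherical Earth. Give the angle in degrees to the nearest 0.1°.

12.0°

In the equirectangular projection with standard parallel φ₀ = 45.1° (x = Rλ cos φ₀, y = Rφ), meridians are true-scale (h = 1) and the parallel scale is k = cos φ₀ / cos φ.
At 29.4°: h = 1.000, k = 0.8102; principal scales a = 1.000, b = 0.8102.
sin(ω/2) = (a − b)/(a + b) = 0.1898/1.810 = 0.1048, so ω = 2 arcsin(0.1048) ≈ 12.0°.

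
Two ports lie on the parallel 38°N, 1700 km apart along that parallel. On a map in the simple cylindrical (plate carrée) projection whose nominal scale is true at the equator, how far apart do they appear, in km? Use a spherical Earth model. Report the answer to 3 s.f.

2160 km

In the plate carrée (x = Rλ, y = Rφ), meridians are true-scale (h = 1) and parallels are stretched by k = sec φ.
Along the parallel, k = sec 38° = 1/0.7880 = 1.269.
Map distance = 1700 × 1.269 ≈ 2160 km.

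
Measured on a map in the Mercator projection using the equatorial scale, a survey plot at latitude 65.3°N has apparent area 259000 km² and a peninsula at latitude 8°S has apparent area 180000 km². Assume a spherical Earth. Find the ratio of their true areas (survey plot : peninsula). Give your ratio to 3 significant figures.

0.256

Mercator's areal exaggeration is sec²φ; hence true area = (apparent area) · cos²φ.
True area of survey plot: 259000 × cos²(65.3°) = 259000 × 0.1746 = 45220 km².
True area of peninsula: 180000 × cos²(8°) = 180000 × 0.9806 = 176500 km².
Ratio = 45220 / 176500 ≈ 0.256.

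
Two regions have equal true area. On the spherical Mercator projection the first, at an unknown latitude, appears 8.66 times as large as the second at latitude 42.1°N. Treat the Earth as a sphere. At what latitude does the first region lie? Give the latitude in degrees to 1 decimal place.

On Mercator, (apparent₁)/(apparent₂) = sec²φ₁ / sec²φ₂ when true areas are equal.
cos²φ₂ / cos²φ₁ = 8.66  ⇒  cos φ₁ = cos 42.1° / √8.66 = 0.7420/2.943 = 0.2521.
φ₁ = arccos(0.2521) ≈ 75.4°.

75.4°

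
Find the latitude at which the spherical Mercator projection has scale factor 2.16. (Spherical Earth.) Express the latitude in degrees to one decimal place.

62.4°

Mercator scale is k = sec φ = 1/cos φ.
1/cos φ = 2.16  ⇒  cos φ = 0.4630  ⇒  φ = arccos(0.4630) ≈ 62.4°.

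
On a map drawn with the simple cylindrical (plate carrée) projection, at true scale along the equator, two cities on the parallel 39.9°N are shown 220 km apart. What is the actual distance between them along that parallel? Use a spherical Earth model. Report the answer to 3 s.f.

For the equirectangular projection with φ₀ = 0 (plate carrée), h = 1 along meridians and k = sec φ along parallels.
Along the parallel at 39.9°, map distances are exaggerated by k = sec 39.9° = 1.304.
True distance = 220 / 1.304 = 220 × cos 39.9° ≈ 169 km.

169 km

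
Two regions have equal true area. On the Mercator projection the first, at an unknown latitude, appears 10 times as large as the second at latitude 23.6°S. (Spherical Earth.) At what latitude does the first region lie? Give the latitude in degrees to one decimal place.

For equal true areas on Mercator, apparent areas scale as sec²φ, so the ratio is cos²φ₂ / cos²φ₁.
cos²φ₂ / cos²φ₁ = 10  ⇒  cos φ₁ = cos 23.6° / √10 = 0.9164/3.162 = 0.2898.
φ₁ = arccos(0.2898) ≈ 73.2°.

73.2°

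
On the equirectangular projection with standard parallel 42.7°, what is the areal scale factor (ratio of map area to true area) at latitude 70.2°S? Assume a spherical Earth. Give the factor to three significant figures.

2.17

With standard parallel φ₀ = 42.7°, the equirectangular projection gives x = Rλ cos φ₀, y = Rφ, so h = 1 and k = cos 42.7° / cos φ.
Areal scale = h·k = 1 × cos φ₀ / cos φ; at 70.2°, h = 1.000, k = 2.170, so h·k = 2.170.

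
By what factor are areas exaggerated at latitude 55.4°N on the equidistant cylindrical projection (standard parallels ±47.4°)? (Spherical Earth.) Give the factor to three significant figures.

With standard parallel φ₀ = 47.4°, the equirectangular projection gives x = Rλ cos φ₀, y = Rφ, so h = 1 and k = cos 47.4° / cos φ.
Areal scale = h·k = 1 × cos φ₀ / cos φ; at 55.4°, h = 1.000, k = 1.192, so h·k = 1.192.

1.19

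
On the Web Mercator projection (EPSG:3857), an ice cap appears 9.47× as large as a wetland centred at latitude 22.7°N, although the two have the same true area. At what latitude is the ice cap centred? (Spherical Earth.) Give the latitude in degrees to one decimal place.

Mercator areal scale is sec²φ, so apparent-area ratio = sec²φ₁ / sec²φ₂ = cos²φ₂ / cos²φ₁.
cos²φ₂ / cos²φ₁ = 9.47  ⇒  cos φ₁ = cos 22.7° / √9.47 = 0.9225/3.077 = 0.2998.
φ₁ = arccos(0.2998) ≈ 72.6°.

72.6°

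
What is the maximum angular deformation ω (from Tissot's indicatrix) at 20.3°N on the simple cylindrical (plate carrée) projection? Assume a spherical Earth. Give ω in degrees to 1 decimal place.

3.7°

In the plate carrée (x = Rλ, y = Rφ), meridians are true-scale (h = 1) and parallels are stretched by k = sec φ.
At 20.3°: h = 1.000, k = 1.066; principal scales a = 1.066, b = 1.000.
sin(ω/2) = (a − b)/(a + b) = 0.06622/2.066 = 0.03205, so ω = 2 arcsin(0.03205) ≈ 3.7°.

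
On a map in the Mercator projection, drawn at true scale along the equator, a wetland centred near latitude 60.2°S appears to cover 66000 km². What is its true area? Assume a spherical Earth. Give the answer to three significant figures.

16300 km²

For Mercator, h = k = sec φ (a conformal cylindrical projection has a single point scale, 1/cos φ).
Areal scale = k² = sec²φ = 1/cos²(60.2°) = 1/0.4970² = 4.049.
True area = apparent / (areal scale) = 66000 / 4.049 ≈ 16300 km².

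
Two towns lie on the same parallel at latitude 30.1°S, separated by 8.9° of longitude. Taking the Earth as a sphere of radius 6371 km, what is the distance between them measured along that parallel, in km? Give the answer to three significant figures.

Arc length along a parallel = R cos φ · Δλ (with Δλ in radians).
= 6371 × cos 30.1° × (8.9° × π/180) = 6371 × 0.8652 × 0.1553 ≈ 856 km.

856 km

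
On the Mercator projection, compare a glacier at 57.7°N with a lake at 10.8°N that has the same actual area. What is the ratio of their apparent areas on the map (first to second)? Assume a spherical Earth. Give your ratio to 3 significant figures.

3.38

Mercator areal scale is sec²φ.
At 57.7°: sec²(57.7°) = 1/0.5344² = 3.502.
At 10.8°: sec²(10.8°) = 1/0.9823² = 1.036.
Ratio = 3.502/1.036 = cos²(10.8°)/cos²(57.7°) ≈ 3.38.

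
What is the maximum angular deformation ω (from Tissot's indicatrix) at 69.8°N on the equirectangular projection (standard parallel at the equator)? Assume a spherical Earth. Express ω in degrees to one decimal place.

In the plate carrée (x = Rλ, y = Rφ), meridians are true-scale (h = 1) and parallels are stretched by k = sec φ.
At 69.8°: h = 1.000, k = 2.896; principal scales a = 2.896, b = 1.000.
sin(ω/2) = (a − b)/(a + b) = 1.896/3.896 = 0.4867, so ω = 2 arcsin(0.4867) ≈ 58.2°.

58.2°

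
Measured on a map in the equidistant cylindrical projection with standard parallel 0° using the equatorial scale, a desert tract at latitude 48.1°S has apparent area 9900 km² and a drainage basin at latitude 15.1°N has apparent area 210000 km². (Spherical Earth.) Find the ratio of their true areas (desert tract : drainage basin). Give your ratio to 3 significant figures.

Plate carrée has h = 1 and k = sec φ, giving areal scale sec φ; true area = (apparent area) · cos φ.
True area of desert tract: 9900 × cos(48.1°) = 9900 × 0.6678 = 6612 km².
True area of drainage basin: 210000 × cos(15.1°) = 210000 × 0.9655 = 202700 km².
Ratio = 6612 / 202700 ≈ 0.0326.

0.0326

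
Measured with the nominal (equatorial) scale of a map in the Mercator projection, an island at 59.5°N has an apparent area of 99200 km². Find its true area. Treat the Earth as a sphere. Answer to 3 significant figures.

For Mercator, h = k = sec φ (a conformal cylindrical projection has a single point scale, 1/cos φ).
Areal scale = k² = sec²φ = 1/cos²(59.5°) = 1/0.5075² = 3.882.
True area = apparent / (areal scale) = 99200 / 3.882 ≈ 25600 km².

25600 km²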